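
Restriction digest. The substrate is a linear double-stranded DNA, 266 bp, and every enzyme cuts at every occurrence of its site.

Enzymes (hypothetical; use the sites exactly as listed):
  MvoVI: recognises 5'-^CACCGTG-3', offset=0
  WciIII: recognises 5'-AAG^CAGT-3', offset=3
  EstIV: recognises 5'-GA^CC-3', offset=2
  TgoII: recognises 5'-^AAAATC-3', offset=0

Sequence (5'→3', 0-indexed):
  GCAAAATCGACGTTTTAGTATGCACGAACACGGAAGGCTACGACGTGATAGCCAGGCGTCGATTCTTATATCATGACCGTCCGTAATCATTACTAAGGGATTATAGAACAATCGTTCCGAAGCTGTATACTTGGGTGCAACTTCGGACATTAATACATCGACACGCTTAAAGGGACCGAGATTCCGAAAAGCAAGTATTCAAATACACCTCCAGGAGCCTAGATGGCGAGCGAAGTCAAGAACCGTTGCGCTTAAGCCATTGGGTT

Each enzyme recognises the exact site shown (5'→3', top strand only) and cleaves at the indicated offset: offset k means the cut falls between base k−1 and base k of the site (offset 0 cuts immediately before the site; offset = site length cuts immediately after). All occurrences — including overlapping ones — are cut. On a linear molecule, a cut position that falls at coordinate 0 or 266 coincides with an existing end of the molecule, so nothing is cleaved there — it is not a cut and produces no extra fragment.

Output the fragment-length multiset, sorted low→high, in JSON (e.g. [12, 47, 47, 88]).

[2,74,91,99]

Scan for sites:
  MvoVI (CACCGTG, off=0): no sites
  WciIII (AAGCAGT, off=3): no sites
  EstIV (GACC, off=2): starts [74, 173] → cuts [76, 175]
  TgoII (AAAATC, off=0): starts [2] → cuts [2]

All cut coordinates (distinct, sorted): [2, 76, 175]

Fragments:
  [0,2): 2 bp
  [2,76): 74 bp
  [76,175): 99 bp
  [175,266): 91 bp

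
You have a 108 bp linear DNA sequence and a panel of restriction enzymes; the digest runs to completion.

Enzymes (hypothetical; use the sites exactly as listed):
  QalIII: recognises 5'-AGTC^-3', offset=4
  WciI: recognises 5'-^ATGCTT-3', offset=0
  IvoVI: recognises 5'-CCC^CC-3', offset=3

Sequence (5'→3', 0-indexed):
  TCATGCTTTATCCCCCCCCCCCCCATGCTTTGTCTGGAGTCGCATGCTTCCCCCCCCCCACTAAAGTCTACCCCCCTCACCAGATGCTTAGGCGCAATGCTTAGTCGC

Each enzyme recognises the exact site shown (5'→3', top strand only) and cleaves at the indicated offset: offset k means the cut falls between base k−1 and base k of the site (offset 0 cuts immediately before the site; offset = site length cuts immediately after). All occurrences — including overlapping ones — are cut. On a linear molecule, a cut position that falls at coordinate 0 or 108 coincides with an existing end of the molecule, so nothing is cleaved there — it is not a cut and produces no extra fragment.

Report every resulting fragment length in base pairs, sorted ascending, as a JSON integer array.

[1,1,1,1,1,1,1,1,1,1,1,1,1,1,2,2,2,2,5,9,9,10,11,12,13,17]

Per-enzyme occurrences:
  QalIII (AGTC, off=4): starts [37, 64, 102] → cuts [41, 68, 106]
  WciI (ATGCTT, off=0): starts [2, 24, 43, 83, 96] → cuts [2, 24, 43, 83, 96]
  IvoVI (CCCCC, off=3): starts [11, 12, 13, 14, 15, 16, 17, 18, 19, 49, 50, 51, 52, 53, 54, 70, 71] → cuts [14, 15, 16, 17, 18, 19, 20, 21, 22, 52, 53, 54, 55, 56, 57, 73, 74]

All cut coordinates (distinct, sorted): [2, 14, 15, 16, 17, 18, 19, 20, 21, 22, 24, 41, 43, 52, 53, 54, 55, 56, 57, 68, 73, 74, 83, 96, 106]

Fragments:
  [0,2): 2 bp
  [2,14): 12 bp
  [14,15): 1 bp
  [15,16): 1 bp
  [16,17): 1 bp
  [17,18): 1 bp
  [18,19): 1 bp
  [19,20): 1 bp
  [20,21): 1 bp
  [21,22): 1 bp
  [22,24): 2 bp
  [24,41): 17 bp
  [41,43): 2 bp
  [43,52): 9 bp
  [52,53): 1 bp
  [53,54): 1 bp
  [54,55): 1 bp
  [55,56): 1 bp
  [56,57): 1 bp
  [57,68): 11 bp
  [68,73): 5 bp
  [73,74): 1 bp
  [74,83): 9 bp
  [83,96): 13 bp
  [96,106): 10 bp
  [106,108): 2 bp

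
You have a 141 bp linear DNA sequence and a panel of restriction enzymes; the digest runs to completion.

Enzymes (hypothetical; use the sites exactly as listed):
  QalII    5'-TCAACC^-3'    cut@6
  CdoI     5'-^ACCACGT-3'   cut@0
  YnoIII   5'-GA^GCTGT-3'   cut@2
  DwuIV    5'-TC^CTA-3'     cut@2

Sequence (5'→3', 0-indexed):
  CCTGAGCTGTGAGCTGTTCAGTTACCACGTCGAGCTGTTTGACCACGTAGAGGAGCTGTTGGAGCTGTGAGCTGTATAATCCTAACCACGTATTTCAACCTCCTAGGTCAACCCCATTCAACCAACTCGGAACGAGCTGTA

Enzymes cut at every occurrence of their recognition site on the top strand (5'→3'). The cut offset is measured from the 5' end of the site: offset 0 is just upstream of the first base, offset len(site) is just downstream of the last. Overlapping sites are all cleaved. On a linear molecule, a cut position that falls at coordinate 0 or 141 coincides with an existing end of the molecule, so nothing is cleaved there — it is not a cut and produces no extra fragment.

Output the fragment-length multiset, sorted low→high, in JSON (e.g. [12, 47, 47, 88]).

Per-enzyme occurrences:
  QalII (TCAACC, off=6): starts [94, 107, 117] → cuts [100, 113, 123]
  CdoI (ACCACGT, off=0): starts [23, 41, 84] → cuts [23, 41, 84]
  YnoIII (GAGCTGT, off=2): starts [3, 10, 31, 52, 61, 68, 133] → cuts [5, 12, 33, 54, 63, 70, 135]
  DwuIV (TCCTA, off=2): starts [79, 100] → cuts [81, 102]

All cut coordinates (distinct, sorted): [5, 12, 23, 33, 41, 54, 63, 70, 81, 84, 100, 102, 113, 123, 135]

Fragment lengths:
  [0,5): 5 bp
  [5,12): 7 bp
  [12,23): 11 bp
  [23,33): 10 bp
  [33,41): 8 bp
  [41,54): 13 bp
  [54,63): 9 bp
  [63,70): 7 bp
  [70,81): 11 bp
  [81,84): 3 bp
  [84,100): 16 bp
  [100,102): 2 bp
  [102,113): 11 bp
  [113,123): 10 bp
  [123,135): 12 bp
  [135,141): 6 bp

[2,3,5,6,7,7,8,9,10,10,11,11,11,12,13,16]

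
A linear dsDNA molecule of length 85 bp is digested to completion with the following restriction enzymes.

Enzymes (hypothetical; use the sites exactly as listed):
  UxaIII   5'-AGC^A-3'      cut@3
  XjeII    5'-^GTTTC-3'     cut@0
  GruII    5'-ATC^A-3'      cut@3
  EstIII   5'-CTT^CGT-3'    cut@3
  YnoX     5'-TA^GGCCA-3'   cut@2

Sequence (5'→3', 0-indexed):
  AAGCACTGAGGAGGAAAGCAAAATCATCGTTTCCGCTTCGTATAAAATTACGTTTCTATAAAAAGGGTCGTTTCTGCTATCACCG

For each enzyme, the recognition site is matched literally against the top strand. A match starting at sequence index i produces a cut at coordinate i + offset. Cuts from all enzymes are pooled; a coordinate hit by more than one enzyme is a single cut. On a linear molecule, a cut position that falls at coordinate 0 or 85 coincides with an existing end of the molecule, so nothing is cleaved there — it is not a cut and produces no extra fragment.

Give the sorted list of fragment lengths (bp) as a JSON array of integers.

[3,4,4,6,10,12,13,15,18]

Site scan:
  UxaIII AGCA/3: at [1, 16] ⇒ [4, 19]
  XjeII GTTTC/0: at [28, 51, 69] ⇒ [28, 51, 69]
  GruII ATCA/3: at [22, 78] ⇒ [25, 81]
  EstIII CTTCGT/3: at [35] ⇒ [38]
  YnoX (TAGGCCA, off=2): no sites

All cut coordinates (distinct, sorted): [4, 19, 25, 28, 38, 51, 69, 81]

Fragment lengths:
  [0,4): 4 bp
  [4,19): 15 bp
  [19,25): 6 bp
  [25,28): 3 bp
  [28,38): 10 bp
  [38,51): 13 bp
  [51,69): 18 bp
  [69,81): 12 bp
  [81,85): 4 bp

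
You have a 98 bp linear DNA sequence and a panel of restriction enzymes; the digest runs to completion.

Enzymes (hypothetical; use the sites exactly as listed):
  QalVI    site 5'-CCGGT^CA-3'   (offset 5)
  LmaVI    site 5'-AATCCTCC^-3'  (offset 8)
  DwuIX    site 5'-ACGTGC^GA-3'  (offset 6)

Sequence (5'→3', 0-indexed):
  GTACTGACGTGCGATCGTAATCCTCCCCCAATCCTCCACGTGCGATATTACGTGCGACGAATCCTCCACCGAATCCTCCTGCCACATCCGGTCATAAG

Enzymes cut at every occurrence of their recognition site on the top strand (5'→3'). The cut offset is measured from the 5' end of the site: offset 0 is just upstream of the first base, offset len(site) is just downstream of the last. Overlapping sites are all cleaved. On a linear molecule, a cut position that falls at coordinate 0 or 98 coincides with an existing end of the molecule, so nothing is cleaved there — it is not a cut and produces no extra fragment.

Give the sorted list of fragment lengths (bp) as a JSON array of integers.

Site scan:
  QalVI CCGGTCA/5: at [87] ⇒ [92]
  LmaVI AATCCTCC/8: at [18, 29, 59, 71] ⇒ [26, 37, 67, 79]
  DwuIX ACGTGCGA/6: at [6, 37, 49] ⇒ [12, 43, 55]

Pooled cuts: [12, 26, 37, 43, 55, 67, 79, 92]

Fragments:
  [0,12): 12 bp
  [12,26): 14 bp
  [26,37): 11 bp
  [37,43): 6 bp
  [43,55): 12 bp
  [55,67): 12 bp
  [67,79): 12 bp
  [79,92): 13 bp
  [92,98): 6 bp

[6,6,11,12,12,12,12,13,14]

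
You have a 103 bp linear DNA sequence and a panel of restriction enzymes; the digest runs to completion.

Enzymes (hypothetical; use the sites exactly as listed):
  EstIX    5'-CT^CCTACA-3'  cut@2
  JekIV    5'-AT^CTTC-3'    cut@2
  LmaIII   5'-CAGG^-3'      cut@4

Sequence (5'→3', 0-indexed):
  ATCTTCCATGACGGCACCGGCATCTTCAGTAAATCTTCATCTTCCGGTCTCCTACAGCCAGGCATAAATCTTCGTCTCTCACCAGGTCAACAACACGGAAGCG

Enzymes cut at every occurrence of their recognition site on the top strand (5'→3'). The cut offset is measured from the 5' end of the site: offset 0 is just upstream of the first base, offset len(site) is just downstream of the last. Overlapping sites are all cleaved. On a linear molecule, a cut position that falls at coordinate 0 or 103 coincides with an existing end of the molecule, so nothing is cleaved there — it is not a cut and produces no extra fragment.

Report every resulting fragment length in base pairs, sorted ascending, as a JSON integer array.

Scan for sites:
  EstIX CTCCTACA/2: at [48] ⇒ [50]
  JekIV ATCTTC/2: at [0, 21, 32, 38, 67] ⇒ [2, 23, 34, 40, 69]
  LmaIII CAGG/4: at [58, 82] ⇒ [62, 86]

Pooled cuts: [2, 23, 34, 40, 50, 62, 69, 86]

Fragments:
  [0,2): 2 bp
  [2,23): 21 bp
  [23,34): 11 bp
  [34,40): 6 bp
  [40,50): 10 bp
  [50,62): 12 bp
  [62,69): 7 bp
  [69,86): 17 bp
  [86,103): 17 bp

[2,6,7,10,11,12,17,17,21]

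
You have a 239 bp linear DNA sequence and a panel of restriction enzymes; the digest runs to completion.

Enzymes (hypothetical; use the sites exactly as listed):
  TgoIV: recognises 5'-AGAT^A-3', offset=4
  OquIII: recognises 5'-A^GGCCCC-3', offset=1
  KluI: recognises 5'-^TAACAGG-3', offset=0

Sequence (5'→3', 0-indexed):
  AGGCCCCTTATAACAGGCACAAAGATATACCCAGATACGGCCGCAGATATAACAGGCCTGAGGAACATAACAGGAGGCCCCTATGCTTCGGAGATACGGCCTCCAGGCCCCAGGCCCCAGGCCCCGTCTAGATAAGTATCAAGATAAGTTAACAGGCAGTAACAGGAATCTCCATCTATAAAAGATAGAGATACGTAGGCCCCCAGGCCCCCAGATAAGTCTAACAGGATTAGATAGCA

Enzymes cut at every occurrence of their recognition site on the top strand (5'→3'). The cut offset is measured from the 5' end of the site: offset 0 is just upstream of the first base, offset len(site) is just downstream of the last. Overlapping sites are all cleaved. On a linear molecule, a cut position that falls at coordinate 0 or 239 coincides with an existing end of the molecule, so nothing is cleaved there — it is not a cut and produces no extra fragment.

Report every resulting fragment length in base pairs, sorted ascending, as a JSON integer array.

[1,1,4,4,5,5,6,7,7,8,8,9,10,10,10,11,12,12,14,14,16,18,20,27]

Per-enzyme occurrences:
  TgoIV AGATA/4: at [22, 32, 44, 91, 129, 141, 182, 188, 212, 231] ⇒ [26, 36, 48, 95, 133, 145, 186, 192, 216, 235]
  OquIII AGGCCCC/1: at [0, 74, 104, 111, 118, 196, 204] ⇒ [1, 75, 105, 112, 119, 197, 205]
  KluI TAACAGG/0: at [10, 49, 67, 149, 159, 221] ⇒ [10, 49, 67, 149, 159, 221]

Pooled cuts: [1, 10, 26, 36, 48, 49, 67, 75, 95, 105, 112, 119, 133, 145, 149, 159, 186, 192, 197, 205, 216, 221, 235]

Fragments:
  [0,1): 1 bp
  [1,10): 9 bp
  [10,26): 16 bp
  [26,36): 10 bp
  [36,48): 12 bp
  [48,49): 1 bp
  [49,67): 18 bp
  [67,75): 8 bp
  [75,95): 20 bp
  [95,105): 10 bp
  [105,112): 7 bp
  [112,119): 7 bp
  [119,133): 14 bp
  [133,145): 12 bp
  [145,149): 4 bp
  [149,159): 10 bp
  [159,186): 27 bp
  [186,192): 6 bp
  [192,197): 5 bp
  [197,205): 8 bp
  [205,216): 11 bp
  [216,221): 5 bp
  [221,235): 14 bp
  [235,239): 4 bp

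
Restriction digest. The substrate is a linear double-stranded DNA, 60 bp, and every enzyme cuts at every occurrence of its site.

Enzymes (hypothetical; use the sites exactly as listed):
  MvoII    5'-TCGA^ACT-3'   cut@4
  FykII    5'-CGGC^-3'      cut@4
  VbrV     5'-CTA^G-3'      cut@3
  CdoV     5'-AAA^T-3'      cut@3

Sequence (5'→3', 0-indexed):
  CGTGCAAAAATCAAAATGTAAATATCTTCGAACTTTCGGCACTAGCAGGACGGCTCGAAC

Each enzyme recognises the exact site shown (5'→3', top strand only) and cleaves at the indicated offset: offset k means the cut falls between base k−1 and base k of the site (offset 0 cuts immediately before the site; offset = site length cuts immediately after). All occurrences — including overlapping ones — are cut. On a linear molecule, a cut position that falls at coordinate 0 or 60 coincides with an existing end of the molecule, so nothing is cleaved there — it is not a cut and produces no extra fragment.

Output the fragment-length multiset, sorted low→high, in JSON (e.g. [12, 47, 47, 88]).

Per-enzyme occurrences:
  MvoII TCGAACT/4: at [27] ⇒ [31]
  FykII CGGC/4: at [36, 50] ⇒ [40, 54]
  VbrV CTAG/3: at [41] ⇒ [44]
  CdoV AAAT/3: at [7, 13, 19] ⇒ [10, 16, 22]

Pooled cuts: [10, 16, 22, 31, 40, 44, 54]

Fragments:
  [0,10): 10 bp
  [10,16): 6 bp
  [16,22): 6 bp
  [22,31): 9 bp
  [31,40): 9 bp
  [40,44): 4 bp
  [44,54): 10 bp
  [54,60): 6 bp

[4,6,6,6,9,9,10,10]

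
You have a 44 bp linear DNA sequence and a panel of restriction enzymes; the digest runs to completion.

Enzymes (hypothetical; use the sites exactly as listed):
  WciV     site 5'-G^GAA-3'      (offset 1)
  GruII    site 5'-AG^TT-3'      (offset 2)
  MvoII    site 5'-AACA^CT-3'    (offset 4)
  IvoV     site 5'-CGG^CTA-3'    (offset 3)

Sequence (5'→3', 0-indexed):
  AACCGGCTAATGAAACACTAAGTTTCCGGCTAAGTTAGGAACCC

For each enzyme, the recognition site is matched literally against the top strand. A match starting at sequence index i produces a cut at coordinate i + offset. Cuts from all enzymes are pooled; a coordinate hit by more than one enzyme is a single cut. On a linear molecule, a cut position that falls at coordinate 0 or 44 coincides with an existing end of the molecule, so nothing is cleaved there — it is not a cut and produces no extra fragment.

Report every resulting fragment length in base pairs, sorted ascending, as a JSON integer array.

Site scan:
  WciV GGAA/1: at [37] ⇒ [38]
  GruII AGTT/2: at [20, 32] ⇒ [22, 34]
  MvoII AACACT/4: at [13] ⇒ [17]
  IvoV CGGCTA/3: at [3, 26] ⇒ [6, 29]

Pooled cuts: [6, 17, 22, 29, 34, 38]

Fragments:
  [0,6): 6 bp
  [6,17): 11 bp
  [17,22): 5 bp
  [22,29): 7 bp
  [29,34): 5 bp
  [34,38): 4 bp
  [38,44): 6 bp

[4,5,5,6,6,7,11]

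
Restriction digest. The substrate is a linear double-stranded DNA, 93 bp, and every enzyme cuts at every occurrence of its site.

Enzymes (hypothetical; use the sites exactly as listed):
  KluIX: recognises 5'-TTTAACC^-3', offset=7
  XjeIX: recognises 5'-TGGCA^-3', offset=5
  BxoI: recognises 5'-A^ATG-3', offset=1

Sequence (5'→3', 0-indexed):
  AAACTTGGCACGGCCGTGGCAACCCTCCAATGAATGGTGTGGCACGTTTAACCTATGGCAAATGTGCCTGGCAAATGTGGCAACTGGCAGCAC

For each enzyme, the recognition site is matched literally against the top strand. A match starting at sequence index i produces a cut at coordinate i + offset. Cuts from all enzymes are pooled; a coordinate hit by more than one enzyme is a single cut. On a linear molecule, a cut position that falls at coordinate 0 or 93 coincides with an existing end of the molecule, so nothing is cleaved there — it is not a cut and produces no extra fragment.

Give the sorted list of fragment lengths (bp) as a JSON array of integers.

[1,1,4,4,7,7,8,8,9,10,11,11,12]

Per-enzyme occurrences:
  KluIX (TTTAACC, off=7): starts [46] → cuts [53]
  XjeIX (TGGCA, off=5): starts [5, 16, 39, 55, 68, 77, 84] → cuts [10, 21, 44, 60, 73, 82, 89]
  BxoI (AATG, off=1): starts [28, 32, 60, 73] → cuts [29, 33, 61, 74]

Pooled cuts: [10, 21, 29, 33, 44, 53, 60, 61, 73, 74, 82, 89]

Fragment lengths:
  [0,10): 10 bp
  [10,21): 11 bp
  [21,29): 8 bp
  [29,33): 4 bp
  [33,44): 11 bp
  [44,53): 9 bp
  [53,60): 7 bp
  [60,61): 1 bp
  [61,73): 12 bp
  [73,74): 1 bp
  [74,82): 8 bp
  [82,89): 7 bp
  [89,93): 4 bp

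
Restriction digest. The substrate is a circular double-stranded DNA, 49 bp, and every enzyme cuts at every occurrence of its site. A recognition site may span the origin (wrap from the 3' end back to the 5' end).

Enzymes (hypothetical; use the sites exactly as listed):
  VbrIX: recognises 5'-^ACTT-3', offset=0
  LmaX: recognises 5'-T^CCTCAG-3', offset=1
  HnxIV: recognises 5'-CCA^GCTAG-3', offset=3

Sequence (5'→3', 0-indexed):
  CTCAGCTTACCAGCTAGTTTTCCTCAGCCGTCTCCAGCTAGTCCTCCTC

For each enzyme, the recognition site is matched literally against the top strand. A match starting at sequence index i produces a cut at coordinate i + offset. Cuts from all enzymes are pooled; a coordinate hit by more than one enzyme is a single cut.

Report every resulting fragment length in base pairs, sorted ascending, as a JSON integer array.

[9,12,13,15]

Scan for sites:
  VbrIX (ACTT, off=0): no sites
  LmaX (TCCTCAG, off=1): starts [20, 47] → cuts [21, 48]
  HnxIV (CCAGCTAG, off=3): starts [9, 33] → cuts [12, 36]

Pooled cuts: [12, 21, 36, 48]

Fragment lengths:
  12→21: 9 bp
  21→36: 15 bp
  36→48: 12 bp
  48→12 (wrap): 49-48+12 = 13 bp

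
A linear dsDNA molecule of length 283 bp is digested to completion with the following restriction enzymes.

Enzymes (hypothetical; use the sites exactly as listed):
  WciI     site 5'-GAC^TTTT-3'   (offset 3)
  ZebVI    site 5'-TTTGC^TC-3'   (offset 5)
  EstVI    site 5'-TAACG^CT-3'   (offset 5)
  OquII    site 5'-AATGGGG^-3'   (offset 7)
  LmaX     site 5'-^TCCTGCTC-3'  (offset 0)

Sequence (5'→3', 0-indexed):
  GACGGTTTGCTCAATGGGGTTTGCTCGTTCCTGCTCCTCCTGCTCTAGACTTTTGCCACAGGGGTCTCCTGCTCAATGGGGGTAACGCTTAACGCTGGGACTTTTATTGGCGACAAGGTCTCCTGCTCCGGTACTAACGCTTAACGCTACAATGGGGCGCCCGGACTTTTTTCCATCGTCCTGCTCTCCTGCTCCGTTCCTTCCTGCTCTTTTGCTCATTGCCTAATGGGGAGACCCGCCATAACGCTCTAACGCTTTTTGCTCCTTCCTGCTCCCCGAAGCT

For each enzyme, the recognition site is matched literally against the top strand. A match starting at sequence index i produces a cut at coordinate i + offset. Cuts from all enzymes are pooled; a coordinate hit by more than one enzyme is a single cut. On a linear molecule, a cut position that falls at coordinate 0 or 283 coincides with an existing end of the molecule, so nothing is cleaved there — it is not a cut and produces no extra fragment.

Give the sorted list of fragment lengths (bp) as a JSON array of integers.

Site scan:
  WciI GACTTTT/3: at [47, 98, 163] ⇒ [50, 101, 166]
  ZebVI TTTGCTC/5: at [5, 19, 210, 257] ⇒ [10, 24, 215, 262]
  EstVI TAACGCT/5: at [82, 89, 134, 141, 241, 249] ⇒ [87, 94, 139, 146, 246, 254]
  OquII AATGGGG/7: at [12, 74, 150, 224] ⇒ [19, 81, 157, 231]
  LmaX TCCTGCTC/0: at [28, 37, 66, 120, 178, 186, 201, 266] ⇒ [28, 37, 66, 120, 178, 186, 201, 266]

All cut coordinates (distinct, sorted): [10, 19, 24, 28, 37, 50, 66, 81, 87, 94, 101, 120, 139, 146, 157, 166, 178, 186, 201, 215, 231, 246, 254, 262, 266]

Fragment lengths:
  [0,10): 10 bp
  [10,19): 9 bp
  [19,24): 5 bp
  [24,28): 4 bp
  [28,37): 9 bp
  [37,50): 13 bp
  [50,66): 16 bp
  [66,81): 15 bp
  [81,87): 6 bp
  [87,94): 7 bp
  [94,101): 7 bp
  [101,120): 19 bp
  [120,139): 19 bp
  [139,146): 7 bp
  [146,157): 11 bp
  [157,166): 9 bp
  [166,178): 12 bp
  [178,186): 8 bp
  [186,201): 15 bp
  [201,215): 14 bp
  [215,231): 16 bp
  [231,246): 15 bp
  [246,254): 8 bp
  [254,262): 8 bp
  [262,266): 4 bp
  [266,283): 17 bp

[4,4,5,6,7,7,7,8,8,8,9,9,9,10,11,12,13,14,15,15,15,16,16,17,19,19]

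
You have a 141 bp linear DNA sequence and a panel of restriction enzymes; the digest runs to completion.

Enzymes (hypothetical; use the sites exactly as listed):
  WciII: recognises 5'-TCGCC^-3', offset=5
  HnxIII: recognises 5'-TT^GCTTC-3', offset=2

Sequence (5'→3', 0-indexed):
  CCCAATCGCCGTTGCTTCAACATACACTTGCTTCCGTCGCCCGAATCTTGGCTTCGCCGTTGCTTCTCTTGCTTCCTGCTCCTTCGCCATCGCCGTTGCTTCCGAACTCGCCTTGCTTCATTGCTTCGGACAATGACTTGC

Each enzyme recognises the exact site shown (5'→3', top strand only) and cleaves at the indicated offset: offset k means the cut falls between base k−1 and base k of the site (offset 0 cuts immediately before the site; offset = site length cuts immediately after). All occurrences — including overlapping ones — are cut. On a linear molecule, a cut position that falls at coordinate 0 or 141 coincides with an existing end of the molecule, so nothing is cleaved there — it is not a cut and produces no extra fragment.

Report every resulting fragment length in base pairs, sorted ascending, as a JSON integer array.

[2,3,3,3,6,8,9,10,12,15,16,17,18,19]

Site scan:
  WciII (TCGCC, off=5): starts [5, 36, 53, 83, 89, 107] → cuts [10, 41, 58, 88, 94, 112]
  HnxIII (TTGCTTC, off=2): starts [11, 27, 59, 68, 95, 112, 120] → cuts [13, 29, 61, 70, 97, 114, 122]

All cut coordinates (distinct, sorted): [10, 13, 29, 41, 58, 61, 70, 88, 94, 97, 112, 114, 122]

Fragment lengths:
  [0,10): 10 bp
  [10,13): 3 bp
  [13,29): 16 bp
  [29,41): 12 bp
  [41,58): 17 bp
  [58,61): 3 bp
  [61,70): 9 bp
  [70,88): 18 bp
  [88,94): 6 bp
  [94,97): 3 bp
  [97,112): 15 bp
  [112,114): 2 bp
  [114,122): 8 bp
  [122,141): 19 bp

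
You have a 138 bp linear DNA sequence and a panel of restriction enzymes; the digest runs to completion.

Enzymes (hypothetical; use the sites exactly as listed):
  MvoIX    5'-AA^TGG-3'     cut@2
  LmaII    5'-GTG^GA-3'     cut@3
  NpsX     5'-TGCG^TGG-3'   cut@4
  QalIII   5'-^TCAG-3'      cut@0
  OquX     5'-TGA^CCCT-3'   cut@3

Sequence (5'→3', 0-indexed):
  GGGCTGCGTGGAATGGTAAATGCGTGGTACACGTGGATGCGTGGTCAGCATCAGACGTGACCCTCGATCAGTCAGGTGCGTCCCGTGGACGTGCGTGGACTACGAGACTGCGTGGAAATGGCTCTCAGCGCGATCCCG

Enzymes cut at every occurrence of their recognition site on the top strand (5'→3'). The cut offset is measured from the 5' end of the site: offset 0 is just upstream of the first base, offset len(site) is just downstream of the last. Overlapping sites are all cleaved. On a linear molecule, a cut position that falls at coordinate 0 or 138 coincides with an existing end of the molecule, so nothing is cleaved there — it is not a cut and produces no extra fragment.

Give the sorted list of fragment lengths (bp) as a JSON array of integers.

Per-enzyme occurrences:
  MvoIX (AATGG, off=2): starts [11, 116] → cuts [13, 118]
  LmaII (GTGGA, off=3): starts [7, 32, 84, 94, 111] → cuts [10, 35, 87, 97, 114]
  NpsX (TGCGTGG, off=4): starts [4, 20, 37, 91, 108] → cuts [8, 24, 41, 95, 112]
  QalIII (TCAG, off=0): starts [44, 50, 67, 71, 124] → cuts [44, 50, 67, 71, 124]
  OquX (TGACCCT, off=3): starts [57] → cuts [60]

Pooled cuts: [8, 10, 13, 24, 35, 41, 44, 50, 60, 67, 71, 87, 95, 97, 112, 114, 118, 124]

Fragment lengths:
  [0,8): 8 bp
  [8,10): 2 bp
  [10,13): 3 bp
  [13,24): 11 bp
  [24,35): 11 bp
  [35,41): 6 bp
  [41,44): 3 bp
  [44,50): 6 bp
  [50,60): 10 bp
  [60,67): 7 bp
  [67,71): 4 bp
  [71,87): 16 bp
  [87,95): 8 bp
  [95,97): 2 bp
  [97,112): 15 bp
  [112,114): 2 bp
  [114,118): 4 bp
  [118,124): 6 bp
  [124,138): 14 bp

[2,2,2,3,3,4,4,6,6,6,7,8,8,10,11,11,14,15,16]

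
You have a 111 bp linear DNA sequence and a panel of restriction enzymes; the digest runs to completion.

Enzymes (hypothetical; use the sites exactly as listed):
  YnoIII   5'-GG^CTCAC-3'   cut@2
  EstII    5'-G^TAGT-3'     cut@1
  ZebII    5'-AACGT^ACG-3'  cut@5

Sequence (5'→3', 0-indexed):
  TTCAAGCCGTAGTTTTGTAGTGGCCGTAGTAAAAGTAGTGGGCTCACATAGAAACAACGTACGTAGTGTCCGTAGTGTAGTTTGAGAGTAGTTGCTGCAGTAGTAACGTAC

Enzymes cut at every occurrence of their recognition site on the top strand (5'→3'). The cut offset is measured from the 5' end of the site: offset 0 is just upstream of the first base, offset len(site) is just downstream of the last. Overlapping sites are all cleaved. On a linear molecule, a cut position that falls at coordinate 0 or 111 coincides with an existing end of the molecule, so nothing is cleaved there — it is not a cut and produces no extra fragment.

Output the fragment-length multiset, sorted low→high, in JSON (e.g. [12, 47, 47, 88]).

Scan for sites:
  YnoIII GGCTCAC/2: at [40] ⇒ [42]
  EstII GTAGT/1: at [8, 16, 25, 34, 62, 71, 76, 87, 99] ⇒ [9, 17, 26, 35, 63, 72, 77, 88, 100]
  ZebII AACGTACG/5: at [55] ⇒ [60]

Pooled cuts: [9, 17, 26, 35, 42, 60, 63, 72, 77, 88, 100]

Fragment lengths:
  [0,9): 9 bp
  [9,17): 8 bp
  [17,26): 9 bp
  [26,35): 9 bp
  [35,42): 7 bp
  [42,60): 18 bp
  [60,63): 3 bp
  [63,72): 9 bp
  [72,77): 5 bp
  [77,88): 11 bp
  [88,100): 12 bp
  [100,111): 11 bp

[3,5,7,8,9,9,9,9,11,11,12,18]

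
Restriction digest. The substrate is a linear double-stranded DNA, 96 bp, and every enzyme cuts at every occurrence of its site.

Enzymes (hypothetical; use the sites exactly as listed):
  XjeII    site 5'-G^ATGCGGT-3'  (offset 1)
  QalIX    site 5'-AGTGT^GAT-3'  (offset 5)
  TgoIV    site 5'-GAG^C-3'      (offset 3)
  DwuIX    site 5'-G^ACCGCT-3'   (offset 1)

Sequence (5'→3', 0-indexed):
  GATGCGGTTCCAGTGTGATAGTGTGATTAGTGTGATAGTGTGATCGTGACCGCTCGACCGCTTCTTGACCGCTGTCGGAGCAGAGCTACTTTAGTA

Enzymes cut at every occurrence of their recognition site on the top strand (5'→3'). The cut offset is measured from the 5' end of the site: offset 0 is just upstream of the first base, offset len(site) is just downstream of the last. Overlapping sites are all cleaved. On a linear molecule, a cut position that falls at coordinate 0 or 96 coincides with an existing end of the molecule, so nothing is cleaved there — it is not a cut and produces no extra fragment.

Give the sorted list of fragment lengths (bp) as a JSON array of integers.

Scan for sites:
  XjeII (GATGCGGT, off=1): starts [0] → cuts [1]
  QalIX (AGTGTGAT, off=5): starts [11, 19, 28, 36] → cuts [16, 24, 33, 41]
  TgoIV (GAGC, off=3): starts [77, 82] → cuts [80, 85]
  DwuIX (GACCGCT, off=1): starts [47, 55, 66] → cuts [48, 56, 67]

All cut coordinates (distinct, sorted): [1, 16, 24, 33, 41, 48, 56, 67, 80, 85]

Fragments:
  [0,1): 1 bp
  [1,16): 15 bp
  [16,24): 8 bp
  [24,33): 9 bp
  [33,41): 8 bp
  [41,48): 7 bp
  [48,56): 8 bp
  [56,67): 11 bp
  [67,80): 13 bp
  [80,85): 5 bp
  [85,96): 11 bp

[1,5,7,8,8,8,9,11,11,13,15]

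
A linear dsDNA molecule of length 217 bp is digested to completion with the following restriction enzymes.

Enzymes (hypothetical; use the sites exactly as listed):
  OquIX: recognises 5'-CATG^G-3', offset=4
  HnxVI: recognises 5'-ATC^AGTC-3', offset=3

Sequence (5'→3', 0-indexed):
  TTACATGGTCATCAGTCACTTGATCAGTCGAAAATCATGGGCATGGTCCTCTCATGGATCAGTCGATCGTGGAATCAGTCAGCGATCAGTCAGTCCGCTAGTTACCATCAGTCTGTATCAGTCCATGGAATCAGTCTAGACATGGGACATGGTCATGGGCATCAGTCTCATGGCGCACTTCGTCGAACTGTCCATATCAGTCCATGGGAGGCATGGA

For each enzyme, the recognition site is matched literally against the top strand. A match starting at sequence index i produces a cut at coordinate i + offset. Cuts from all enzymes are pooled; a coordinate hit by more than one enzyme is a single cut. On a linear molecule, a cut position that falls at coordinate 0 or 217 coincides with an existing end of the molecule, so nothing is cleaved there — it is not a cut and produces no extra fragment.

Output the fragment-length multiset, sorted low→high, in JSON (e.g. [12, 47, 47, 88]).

[2,4,5,6,6,6,6,7,7,8,8,9,9,10,11,11,12,12,14,16,22,26]

Per-enzyme occurrences:
  OquIX CATGG/4: at [3, 35, 41, 52, 123, 140, 147, 153, 168, 202, 211] ⇒ [7, 39, 45, 56, 127, 144, 151, 157, 172, 206, 215]
  HnxVI ATCAGTC/3: at [10, 22, 57, 73, 84, 106, 116, 129, 160, 195] ⇒ [13, 25, 60, 76, 87, 109, 119, 132, 163, 198]

All cut coordinates (distinct, sorted): [7, 13, 25, 39, 45, 56, 60, 76, 87, 109, 119, 127, 132, 144, 151, 157, 163, 172, 198, 206, 215]

Fragments:
  [0,7): 7 bp
  [7,13): 6 bp
  [13,25): 12 bp
  [25,39): 14 bp
  [39,45): 6 bp
  [45,56): 11 bp
  [56,60): 4 bp
  [60,76): 16 bp
  [76,87): 11 bp
  [87,109): 22 bp
  [109,119): 10 bp
  [119,127): 8 bp
  [127,132): 5 bp
  [132,144): 12 bp
  [144,151): 7 bp
  [151,157): 6 bp
  [157,163): 6 bp
  [163,172): 9 bp
  [172,198): 26 bp
  [198,206): 8 bp
  [206,215): 9 bp
  [215,217): 2 bp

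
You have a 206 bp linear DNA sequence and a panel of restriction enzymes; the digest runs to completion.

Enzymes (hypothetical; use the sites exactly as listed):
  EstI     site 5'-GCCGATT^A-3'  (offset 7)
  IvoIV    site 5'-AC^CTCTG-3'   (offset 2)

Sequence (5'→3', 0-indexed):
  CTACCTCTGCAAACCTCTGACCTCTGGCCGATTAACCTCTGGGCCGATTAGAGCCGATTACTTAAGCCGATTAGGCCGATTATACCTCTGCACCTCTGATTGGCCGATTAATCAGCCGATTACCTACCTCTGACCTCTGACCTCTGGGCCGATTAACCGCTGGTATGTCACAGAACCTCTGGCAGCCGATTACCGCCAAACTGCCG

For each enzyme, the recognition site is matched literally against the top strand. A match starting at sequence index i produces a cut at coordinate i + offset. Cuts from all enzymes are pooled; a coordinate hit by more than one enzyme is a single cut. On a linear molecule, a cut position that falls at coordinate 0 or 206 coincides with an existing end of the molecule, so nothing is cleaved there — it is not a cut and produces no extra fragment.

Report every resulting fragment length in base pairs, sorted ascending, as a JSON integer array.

Per-enzyme occurrences:
  EstI GCCGATTA/7: at [26, 42, 52, 65, 74, 102, 114, 147, 184] ⇒ [33, 49, 59, 72, 81, 109, 121, 154, 191]
  IvoIV ACCTCTG/2: at [2, 12, 19, 34, 83, 91, 125, 132, 139, 174] ⇒ [4, 14, 21, 36, 85, 93, 127, 134, 141, 176]

Pooled cuts: [4, 14, 21, 33, 36, 49, 59, 72, 81, 85, 93, 109, 121, 127, 134, 141, 154, 176, 191]

Fragment lengths:
  [0,4): 4 bp
  [4,14): 10 bp
  [14,21): 7 bp
  [21,33): 12 bp
  [33,36): 3 bp
  [36,49): 13 bp
  [49,59): 10 bp
  [59,72): 13 bp
  [72,81): 9 bp
  [81,85): 4 bp
  [85,93): 8 bp
  [93,109): 16 bp
  [109,121): 12 bp
  [121,127): 6 bp
  [127,134): 7 bp
  [134,141): 7 bp
  [141,154): 13 bp
  [154,176): 22 bp
  [176,191): 15 bp
  [191,206): 15 bp

[3,4,4,6,7,7,7,8,9,10,10,12,12,13,13,13,15,15,16,22]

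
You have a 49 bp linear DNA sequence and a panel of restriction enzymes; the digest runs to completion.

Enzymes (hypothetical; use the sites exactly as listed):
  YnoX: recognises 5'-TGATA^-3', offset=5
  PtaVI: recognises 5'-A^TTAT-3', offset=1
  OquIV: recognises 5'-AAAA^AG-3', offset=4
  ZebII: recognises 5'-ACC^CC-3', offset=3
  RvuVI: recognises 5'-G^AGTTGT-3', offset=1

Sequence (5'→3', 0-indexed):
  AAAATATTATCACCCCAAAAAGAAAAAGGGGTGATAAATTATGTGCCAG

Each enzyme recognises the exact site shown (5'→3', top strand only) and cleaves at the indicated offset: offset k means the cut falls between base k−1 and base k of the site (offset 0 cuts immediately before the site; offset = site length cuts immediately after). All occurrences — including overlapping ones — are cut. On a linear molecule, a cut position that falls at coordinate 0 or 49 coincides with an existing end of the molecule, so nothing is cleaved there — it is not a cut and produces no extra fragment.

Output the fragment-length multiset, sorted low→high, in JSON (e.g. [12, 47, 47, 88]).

Per-enzyme occurrences:
  YnoX TGATA/5: at [31] ⇒ [36]
  PtaVI ATTAT/1: at [5, 37] ⇒ [6, 38]
  OquIV AAAAAG/4: at [16, 22] ⇒ [20, 26]
  ZebII ACCCC/3: at [11] ⇒ [14]
  RvuVI (GAGTTGT, off=1): no sites

All cut coordinates (distinct, sorted): [6, 14, 20, 26, 36, 38]

Fragment lengths:
  [0,6): 6 bp
  [6,14): 8 bp
  [14,20): 6 bp
  [20,26): 6 bp
  [26,36): 10 bp
  [36,38): 2 bp
  [38,49): 11 bp

[2,6,6,6,8,10,11]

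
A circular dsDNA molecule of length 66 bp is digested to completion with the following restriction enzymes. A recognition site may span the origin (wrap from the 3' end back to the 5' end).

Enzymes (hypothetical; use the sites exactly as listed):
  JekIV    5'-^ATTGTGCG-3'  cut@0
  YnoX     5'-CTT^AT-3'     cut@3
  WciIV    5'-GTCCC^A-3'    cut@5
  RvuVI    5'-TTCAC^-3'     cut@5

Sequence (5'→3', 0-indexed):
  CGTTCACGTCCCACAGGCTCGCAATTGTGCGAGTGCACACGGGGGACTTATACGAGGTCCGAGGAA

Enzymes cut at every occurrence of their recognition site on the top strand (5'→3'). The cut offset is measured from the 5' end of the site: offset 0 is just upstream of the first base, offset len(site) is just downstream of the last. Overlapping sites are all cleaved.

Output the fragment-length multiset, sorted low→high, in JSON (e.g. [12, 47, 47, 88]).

Site scan:
  JekIV ATTGTGCG/0: at [23] ⇒ [23]
  YnoX CTTAT/3: at [46] ⇒ [49]
  WciIV GTCCCA/5: at [7] ⇒ [12]
  RvuVI TTCAC/5: at [2] ⇒ [7]

Pooled cuts: [7, 12, 23, 49]

Fragment lengths:
  7→12: 5 bp
  12→23: 11 bp
  23→49: 26 bp
  49→7 (wrap): 66-49+7 = 24 bp

[5,11,24,26]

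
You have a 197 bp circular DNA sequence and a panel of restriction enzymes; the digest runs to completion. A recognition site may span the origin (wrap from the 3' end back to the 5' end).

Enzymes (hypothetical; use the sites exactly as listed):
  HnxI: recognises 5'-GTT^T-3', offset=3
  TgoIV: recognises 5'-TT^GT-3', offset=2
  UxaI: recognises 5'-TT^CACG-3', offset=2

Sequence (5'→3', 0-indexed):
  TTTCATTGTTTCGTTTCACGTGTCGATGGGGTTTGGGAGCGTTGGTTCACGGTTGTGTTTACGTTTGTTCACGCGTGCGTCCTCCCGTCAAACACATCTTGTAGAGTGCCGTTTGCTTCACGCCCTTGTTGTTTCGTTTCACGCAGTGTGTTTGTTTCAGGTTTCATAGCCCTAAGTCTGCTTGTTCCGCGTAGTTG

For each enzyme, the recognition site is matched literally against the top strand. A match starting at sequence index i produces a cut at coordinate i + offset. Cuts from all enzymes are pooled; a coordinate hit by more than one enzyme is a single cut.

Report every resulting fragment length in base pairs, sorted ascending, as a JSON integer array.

[1,1,1,1,3,3,3,3,3,3,5,5,5,5,5,6,7,7,9,13,13,13,14,17,20,31]

Scan for sites:
  HnxI GTTT/3: at [7, 12, 30, 56, 62, 110, 130, 135, 149, 153, 160, 196] ⇒ [2, 10, 15, 33, 59, 65, 113, 133, 138, 152, 156, 163]
  TgoIV TTGT/2: at [5, 52, 64, 98, 125, 128, 151, 181, 194] ⇒ [7, 54, 66, 100, 127, 130, 153, 183, 196]
  UxaI TTCACG/2: at [14, 45, 67, 116, 137] ⇒ [16, 47, 69, 118, 139]

All cut coordinates (distinct, sorted): [2, 7, 10, 15, 16, 33, 47, 54, 59, 65, 66, 69, 100, 113, 118, 127, 130, 133, 138, 139, 152, 153, 156, 163, 183, 196]

Fragment lengths:
  2→7: 5 bp
  7→10: 3 bp
  10→15: 5 bp
  15→16: 1 bp
  16→33: 17 bp
  33→47: 14 bp
  47→54: 7 bp
  54→59: 5 bp
  59→65: 6 bp
  65→66: 1 bp
  66→69: 3 bp
  69→100: 31 bp
  100→113: 13 bp
  113→118: 5 bp
  118→127: 9 bp
  127→130: 3 bp
  130→133: 3 bp
  133→138: 5 bp
  138→139: 1 bp
  139→152: 13 bp
  152→153: 1 bp
  153→156: 3 bp
  156→163: 7 bp
  163→183: 20 bp
  183→196: 13 bp
  196→2 (wrap): 197-196+2 = 3 bp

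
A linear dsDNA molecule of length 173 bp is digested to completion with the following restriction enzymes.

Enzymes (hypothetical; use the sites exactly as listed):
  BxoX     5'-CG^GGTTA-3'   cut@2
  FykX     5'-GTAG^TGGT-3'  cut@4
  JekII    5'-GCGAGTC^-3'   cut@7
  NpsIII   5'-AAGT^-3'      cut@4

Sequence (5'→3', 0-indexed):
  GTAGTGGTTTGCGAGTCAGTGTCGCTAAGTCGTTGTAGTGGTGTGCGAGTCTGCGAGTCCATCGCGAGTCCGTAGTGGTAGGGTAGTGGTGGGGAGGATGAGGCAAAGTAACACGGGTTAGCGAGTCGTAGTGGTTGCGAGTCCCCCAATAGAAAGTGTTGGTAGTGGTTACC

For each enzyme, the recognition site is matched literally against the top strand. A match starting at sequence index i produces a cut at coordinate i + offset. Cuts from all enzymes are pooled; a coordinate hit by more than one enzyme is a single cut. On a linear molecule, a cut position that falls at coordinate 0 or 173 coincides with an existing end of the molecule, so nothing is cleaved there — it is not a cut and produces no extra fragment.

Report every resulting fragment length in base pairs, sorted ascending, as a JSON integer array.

[4,4,5,6,8,8,8,8,11,11,12,12,13,13,13,14,23]

Site scan:
  BxoX (CGGGTTA, off=2): starts [113] → cuts [115]
  FykX (GTAGTGGT, off=4): starts [0, 34, 71, 82, 127, 161] → cuts [4, 38, 75, 86, 131, 165]
  JekII (GCGAGTC, off=7): starts [10, 44, 52, 63, 120, 136] → cuts [17, 51, 59, 70, 127, 143]
  NpsIII (AAGT, off=4): starts [26, 105, 153] → cuts [30, 109, 157]

All cut coordinates (distinct, sorted): [4, 17, 30, 38, 51, 59, 70, 75, 86, 109, 115, 127, 131, 143, 157, 165]

Fragments:
  [0,4): 4 bp
  [4,17): 13 bp
  [17,30): 13 bp
  [30,38): 8 bp
  [38,51): 13 bp
  [51,59): 8 bp
  [59,70): 11 bp
  [70,75): 5 bp
  [75,86): 11 bp
  [86,109): 23 bp
  [109,115): 6 bp
  [115,127): 12 bp
  [127,131): 4 bp
  [131,143): 12 bp
  [143,157): 14 bp
  [157,165): 8 bp
  [165,173): 8 bp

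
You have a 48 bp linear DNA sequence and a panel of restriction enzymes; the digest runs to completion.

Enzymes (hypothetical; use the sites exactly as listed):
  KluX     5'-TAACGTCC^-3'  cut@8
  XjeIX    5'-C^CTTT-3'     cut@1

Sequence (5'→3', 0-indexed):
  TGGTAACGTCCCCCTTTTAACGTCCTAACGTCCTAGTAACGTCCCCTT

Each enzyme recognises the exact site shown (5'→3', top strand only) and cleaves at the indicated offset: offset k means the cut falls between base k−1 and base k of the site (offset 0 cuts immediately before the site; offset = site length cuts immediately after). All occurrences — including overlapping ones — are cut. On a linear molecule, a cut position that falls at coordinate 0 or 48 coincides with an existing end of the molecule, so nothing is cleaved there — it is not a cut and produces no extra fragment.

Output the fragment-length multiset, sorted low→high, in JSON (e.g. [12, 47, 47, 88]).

[2,4,8,11,11,12]

Scan for sites:
  KluX (TAACGTCC, off=8): starts [3, 17, 25, 36] → cuts [11, 25, 33, 44]
  XjeIX (CCTTT, off=1): starts [12] → cuts [13]

Pooled cuts: [11, 13, 25, 33, 44]

Fragment lengths:
  [0,11): 11 bp
  [11,13): 2 bp
  [13,25): 12 bp
  [25,33): 8 bp
  [33,44): 11 bp
  [44,48): 4 bp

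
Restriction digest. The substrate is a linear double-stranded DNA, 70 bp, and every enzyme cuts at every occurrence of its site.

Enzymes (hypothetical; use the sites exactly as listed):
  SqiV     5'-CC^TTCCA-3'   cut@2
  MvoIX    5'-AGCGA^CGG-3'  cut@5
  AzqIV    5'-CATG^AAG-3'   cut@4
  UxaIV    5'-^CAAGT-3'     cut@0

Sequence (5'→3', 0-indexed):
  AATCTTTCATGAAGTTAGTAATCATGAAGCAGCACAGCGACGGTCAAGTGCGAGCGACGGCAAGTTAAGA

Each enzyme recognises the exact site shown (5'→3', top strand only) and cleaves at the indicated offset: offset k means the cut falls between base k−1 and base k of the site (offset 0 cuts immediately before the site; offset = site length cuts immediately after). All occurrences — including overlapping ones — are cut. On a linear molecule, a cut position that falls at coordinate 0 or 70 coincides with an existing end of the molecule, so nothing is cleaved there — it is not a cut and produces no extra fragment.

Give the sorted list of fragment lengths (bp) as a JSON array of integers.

[3,4,10,11,13,14,15]

Site scan:
  SqiV (CCTTCCA, off=2): no sites
  MvoIX AGCGACGG/5: at [35, 52] ⇒ [40, 57]
  AzqIV CATGAAG/4: at [7, 22] ⇒ [11, 26]
  UxaIV CAAGT/0: at [44, 60] ⇒ [44, 60]

All cut coordinates (distinct, sorted): [11, 26, 40, 44, 57, 60]

Fragments:
  [0,11): 11 bp
  [11,26): 15 bp
  [26,40): 14 bp
  [40,44): 4 bp
  [44,57): 13 bp
  [57,60): 3 bp
  [60,70): 10 bp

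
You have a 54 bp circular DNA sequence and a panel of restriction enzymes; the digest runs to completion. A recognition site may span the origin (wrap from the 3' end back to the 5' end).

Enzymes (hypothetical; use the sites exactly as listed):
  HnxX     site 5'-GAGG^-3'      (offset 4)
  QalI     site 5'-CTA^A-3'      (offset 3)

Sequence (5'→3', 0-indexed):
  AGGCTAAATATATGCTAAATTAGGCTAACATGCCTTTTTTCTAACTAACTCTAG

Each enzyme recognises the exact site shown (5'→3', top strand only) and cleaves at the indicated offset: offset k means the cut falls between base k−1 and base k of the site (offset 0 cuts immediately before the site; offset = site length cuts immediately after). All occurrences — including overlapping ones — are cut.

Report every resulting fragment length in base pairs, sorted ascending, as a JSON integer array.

Site scan:
  HnxX (GAGG, off=4): starts [53] → cuts [3]
  QalI (CTAA, off=3): starts [3, 14, 24, 40, 44] → cuts [6, 17, 27, 43, 47]

Pooled cuts: [3, 6, 17, 27, 43, 47]

Fragment lengths:
  3→6: 3 bp
  6→17: 11 bp
  17→27: 10 bp
  27→43: 16 bp
  43→47: 4 bp
  47→3 (wrap): 54-47+3 = 10 bp

[3,4,10,10,11,16]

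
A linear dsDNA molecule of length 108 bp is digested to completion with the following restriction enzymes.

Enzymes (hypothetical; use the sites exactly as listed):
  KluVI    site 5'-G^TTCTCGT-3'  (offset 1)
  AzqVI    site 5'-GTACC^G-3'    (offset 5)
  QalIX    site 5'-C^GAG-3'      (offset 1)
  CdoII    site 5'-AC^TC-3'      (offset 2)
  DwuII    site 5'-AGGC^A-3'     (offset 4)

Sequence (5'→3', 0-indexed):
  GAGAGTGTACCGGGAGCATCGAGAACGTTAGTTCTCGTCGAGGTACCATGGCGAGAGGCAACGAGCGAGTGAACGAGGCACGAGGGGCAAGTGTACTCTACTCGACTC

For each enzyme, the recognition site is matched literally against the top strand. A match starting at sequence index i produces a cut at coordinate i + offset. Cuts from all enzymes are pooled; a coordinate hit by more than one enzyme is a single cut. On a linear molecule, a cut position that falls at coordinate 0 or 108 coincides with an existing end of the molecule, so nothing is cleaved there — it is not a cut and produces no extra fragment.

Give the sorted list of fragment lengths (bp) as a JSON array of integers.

[2,2,3,4,5,5,5,7,8,8,9,11,11,13,15]

Scan for sites:
  KluVI (GTTCTCGT, off=1): starts [30] → cuts [31]
  AzqVI (GTACCG, off=5): starts [6] → cuts [11]
  QalIX (CGAG, off=1): starts [19, 38, 51, 61, 65, 73, 80] → cuts [20, 39, 52, 62, 66, 74, 81]
  CdoII (ACTC, off=2): starts [94, 99, 104] → cuts [96, 101, 106]
  DwuII (AGGCA, off=4): starts [55, 75] → cuts [59, 79]

Pooled cuts: [11, 20, 31, 39, 52, 59, 62, 66, 74, 79, 81, 96, 101, 106]

Fragments:
  [0,11): 11 bp
  [11,20): 9 bp
  [20,31): 11 bp
  [31,39): 8 bp
  [39,52): 13 bp
  [52,59): 7 bp
  [59,62): 3 bp
  [62,66): 4 bp
  [66,74): 8 bp
  [74,79): 5 bp
  [79,81): 2 bp
  [81,96): 15 bp
  [96,101): 5 bp
  [101,106): 5 bp
  [106,108): 2 bp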